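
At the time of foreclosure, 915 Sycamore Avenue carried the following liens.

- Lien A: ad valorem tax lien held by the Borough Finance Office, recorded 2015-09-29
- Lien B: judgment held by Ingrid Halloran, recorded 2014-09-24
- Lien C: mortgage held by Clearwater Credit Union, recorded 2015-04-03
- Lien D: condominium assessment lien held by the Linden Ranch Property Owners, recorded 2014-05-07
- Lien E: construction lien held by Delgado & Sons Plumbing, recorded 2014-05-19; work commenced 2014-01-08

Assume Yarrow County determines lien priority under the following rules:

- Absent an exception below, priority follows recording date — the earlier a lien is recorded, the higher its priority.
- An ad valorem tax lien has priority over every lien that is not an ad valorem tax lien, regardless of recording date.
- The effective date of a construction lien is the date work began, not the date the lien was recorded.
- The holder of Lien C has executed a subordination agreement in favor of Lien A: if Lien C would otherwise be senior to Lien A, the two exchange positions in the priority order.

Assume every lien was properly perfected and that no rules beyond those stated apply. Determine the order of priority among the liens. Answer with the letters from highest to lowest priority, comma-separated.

A, E, D, B, C

Effective dates after the stated exceptions: E relates back to 2014-01-08 (work commenced).
A is an ad valorem tax lien, so it outranks all other liens regardless of date.
Among the remaining liens, by effective date: E (2014-01-08), D (2014-05-07), B (2014-09-24), C (2015-04-03).
Since C is not senior to A, the subordination leaves the order unchanged.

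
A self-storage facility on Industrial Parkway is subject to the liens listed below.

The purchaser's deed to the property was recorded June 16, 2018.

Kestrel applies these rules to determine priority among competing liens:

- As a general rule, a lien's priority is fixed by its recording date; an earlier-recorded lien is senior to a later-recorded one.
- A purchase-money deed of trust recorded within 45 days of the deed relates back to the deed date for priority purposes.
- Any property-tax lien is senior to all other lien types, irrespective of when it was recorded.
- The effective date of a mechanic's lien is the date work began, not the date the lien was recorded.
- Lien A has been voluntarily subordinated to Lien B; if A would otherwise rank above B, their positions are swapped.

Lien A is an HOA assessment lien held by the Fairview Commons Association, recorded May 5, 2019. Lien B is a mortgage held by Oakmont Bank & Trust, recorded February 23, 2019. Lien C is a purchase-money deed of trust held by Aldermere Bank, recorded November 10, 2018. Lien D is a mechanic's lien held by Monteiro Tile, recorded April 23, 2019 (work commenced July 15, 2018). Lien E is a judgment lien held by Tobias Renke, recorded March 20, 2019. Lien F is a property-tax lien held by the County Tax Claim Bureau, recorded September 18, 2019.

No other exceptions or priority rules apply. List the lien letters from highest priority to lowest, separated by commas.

F, D, C, B, E, A

Adjusting effective dates: C was recorded 147 days after the deed — beyond 45 days — so no relation-back applies; D's effective date is July 15, 2018, when work began.
F, as a property-tax lien, has superpriority and ranks first.
Among the remaining liens, by effective date: D (July 15, 2018), C (November 10, 2018), B (February 23, 2019), E (March 20, 2019), A (May 5, 2019).
A is already junior to B, so the subordination agreement changes nothing.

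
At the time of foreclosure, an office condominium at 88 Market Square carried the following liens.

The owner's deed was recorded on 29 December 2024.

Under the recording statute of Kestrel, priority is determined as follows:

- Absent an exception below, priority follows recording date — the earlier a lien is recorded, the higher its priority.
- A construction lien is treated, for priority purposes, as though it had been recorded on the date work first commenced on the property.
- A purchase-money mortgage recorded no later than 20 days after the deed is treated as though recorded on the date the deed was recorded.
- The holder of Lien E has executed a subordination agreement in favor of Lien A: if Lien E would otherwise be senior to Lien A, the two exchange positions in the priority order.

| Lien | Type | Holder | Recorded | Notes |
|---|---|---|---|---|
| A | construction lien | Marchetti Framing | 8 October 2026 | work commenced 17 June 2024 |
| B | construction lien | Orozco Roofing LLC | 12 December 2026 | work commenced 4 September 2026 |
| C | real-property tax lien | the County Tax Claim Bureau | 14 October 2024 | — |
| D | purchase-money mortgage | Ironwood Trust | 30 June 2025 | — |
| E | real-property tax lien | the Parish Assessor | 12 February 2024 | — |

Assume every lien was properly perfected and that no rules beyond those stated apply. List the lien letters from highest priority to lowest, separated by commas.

Effective dates after the stated exceptions: A relates back to 17 June 2024 (work commenced); B's effective date is 4 September 2026, when work began; D was recorded 183 days after the deed — beyond 20 days — so no relation-back applies.
Sorted by effective date: E (12 February 2024), A (17 June 2024), C (14 October 2024), D (30 June 2025), B (4 September 2026).
E is senior to A before the subordination, so the two trade places.

A, E, C, D, B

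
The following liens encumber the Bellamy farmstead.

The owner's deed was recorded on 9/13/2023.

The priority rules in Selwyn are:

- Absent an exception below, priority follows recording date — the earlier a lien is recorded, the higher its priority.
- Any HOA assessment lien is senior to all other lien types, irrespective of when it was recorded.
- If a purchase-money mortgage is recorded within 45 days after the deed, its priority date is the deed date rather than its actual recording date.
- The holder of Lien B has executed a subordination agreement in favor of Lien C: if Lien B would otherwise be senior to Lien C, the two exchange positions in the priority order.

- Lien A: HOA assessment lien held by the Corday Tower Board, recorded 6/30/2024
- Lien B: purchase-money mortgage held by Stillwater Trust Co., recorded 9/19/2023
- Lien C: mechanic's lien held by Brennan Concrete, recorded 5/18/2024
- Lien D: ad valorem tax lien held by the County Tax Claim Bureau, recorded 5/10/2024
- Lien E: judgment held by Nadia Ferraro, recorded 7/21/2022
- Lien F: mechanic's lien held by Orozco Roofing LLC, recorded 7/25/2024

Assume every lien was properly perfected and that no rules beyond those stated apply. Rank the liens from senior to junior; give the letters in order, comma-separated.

A, E, C, D, B, F

Effective dates after the stated exceptions: B's effective date is the deed date, 9/13/2023.
A, as an HOA assessment lien, has superpriority and ranks first.
Remaining liens by effective date: E (7/21/2022), B (9/13/2023), D (5/10/2024), C (5/18/2024), F (7/25/2024).
B is senior to C before the subordination, so the two trade places.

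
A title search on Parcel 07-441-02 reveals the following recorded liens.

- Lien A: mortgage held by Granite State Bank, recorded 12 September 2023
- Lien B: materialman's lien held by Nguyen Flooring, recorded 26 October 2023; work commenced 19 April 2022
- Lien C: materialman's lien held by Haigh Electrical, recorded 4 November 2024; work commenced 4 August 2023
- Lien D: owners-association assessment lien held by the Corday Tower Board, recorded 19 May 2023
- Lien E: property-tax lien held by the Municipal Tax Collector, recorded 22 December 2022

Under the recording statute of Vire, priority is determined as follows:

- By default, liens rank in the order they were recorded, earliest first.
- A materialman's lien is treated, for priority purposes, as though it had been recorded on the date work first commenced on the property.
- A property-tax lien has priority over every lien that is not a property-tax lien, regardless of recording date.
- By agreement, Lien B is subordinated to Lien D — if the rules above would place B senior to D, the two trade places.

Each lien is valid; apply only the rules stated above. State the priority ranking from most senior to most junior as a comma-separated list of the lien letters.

Adjusting effective dates: B's effective date is 19 April 2022, when work began; C relates back to 4 August 2023 (work commenced).
E, as a property-tax lien, has superpriority and ranks first.
Remaining liens by effective date: B (19 April 2022), D (19 May 2023), C (4 August 2023), A (12 September 2023).
B is senior to D before the subordination, so the two trade places.

E, D, B, C, A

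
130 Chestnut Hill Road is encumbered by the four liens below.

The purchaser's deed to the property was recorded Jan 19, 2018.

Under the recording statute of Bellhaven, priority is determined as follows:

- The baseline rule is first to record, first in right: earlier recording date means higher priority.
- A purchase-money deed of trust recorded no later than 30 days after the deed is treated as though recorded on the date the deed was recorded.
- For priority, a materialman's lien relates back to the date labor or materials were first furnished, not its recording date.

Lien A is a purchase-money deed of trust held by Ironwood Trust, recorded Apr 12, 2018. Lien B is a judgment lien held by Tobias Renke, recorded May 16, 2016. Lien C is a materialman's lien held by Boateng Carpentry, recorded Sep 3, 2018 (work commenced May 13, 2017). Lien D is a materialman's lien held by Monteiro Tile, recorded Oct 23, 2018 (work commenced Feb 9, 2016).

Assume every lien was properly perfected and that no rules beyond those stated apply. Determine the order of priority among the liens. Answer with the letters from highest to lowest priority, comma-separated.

D, B, C, A

Adjusting effective dates: A was recorded 83 days after the deed — beyond 30 days — so no relation-back applies; C is treated as recorded May 13, 2017, the work-commencement date; D is treated as recorded Feb 9, 2016, the work-commencement date.
Ordering by effective date: D (Feb 9, 2016), B (May 16, 2016), C (May 13, 2017), A (Apr 12, 2018).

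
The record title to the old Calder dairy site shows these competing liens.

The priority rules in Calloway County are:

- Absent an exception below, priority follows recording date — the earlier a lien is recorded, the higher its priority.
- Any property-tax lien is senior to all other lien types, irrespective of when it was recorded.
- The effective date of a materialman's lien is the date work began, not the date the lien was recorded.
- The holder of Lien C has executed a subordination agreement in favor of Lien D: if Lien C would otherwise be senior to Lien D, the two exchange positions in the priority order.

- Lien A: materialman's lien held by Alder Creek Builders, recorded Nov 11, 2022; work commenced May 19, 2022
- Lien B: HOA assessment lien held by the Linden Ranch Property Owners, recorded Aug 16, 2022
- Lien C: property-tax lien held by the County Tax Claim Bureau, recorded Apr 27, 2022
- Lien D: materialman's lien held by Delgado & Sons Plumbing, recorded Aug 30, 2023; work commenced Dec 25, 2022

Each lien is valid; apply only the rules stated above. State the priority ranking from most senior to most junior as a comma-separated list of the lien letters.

D, A, B, C

Effective dates after the stated exceptions: A relates back to May 19, 2022 (work commenced); D is treated as recorded Dec 25, 2022, the work-commencement date.
As a property-tax lien, C is senior to every other lien.
The other liens, earliest effective date first: A (May 19, 2022), B (Aug 16, 2022), D (Dec 25, 2022).
The subordination applies — C was senior to D — so C and D swap.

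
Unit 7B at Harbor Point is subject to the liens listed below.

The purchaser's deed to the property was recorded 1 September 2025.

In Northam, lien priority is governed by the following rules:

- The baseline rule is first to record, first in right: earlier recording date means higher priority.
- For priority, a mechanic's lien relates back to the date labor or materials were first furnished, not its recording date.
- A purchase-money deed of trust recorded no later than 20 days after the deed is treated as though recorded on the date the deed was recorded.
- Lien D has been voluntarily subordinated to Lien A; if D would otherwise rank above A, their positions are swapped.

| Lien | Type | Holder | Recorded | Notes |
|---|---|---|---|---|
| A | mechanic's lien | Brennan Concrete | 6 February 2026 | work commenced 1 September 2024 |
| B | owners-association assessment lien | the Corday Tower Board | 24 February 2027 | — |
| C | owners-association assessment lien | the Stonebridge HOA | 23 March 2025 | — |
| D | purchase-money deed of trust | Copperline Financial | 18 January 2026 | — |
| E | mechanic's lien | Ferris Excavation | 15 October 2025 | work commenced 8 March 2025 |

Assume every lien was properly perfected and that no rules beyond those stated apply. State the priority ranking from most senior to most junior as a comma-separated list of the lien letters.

A, E, C, D, B

First, effective dates: A's effective date is 1 September 2024, when work began; D missed the 20-day window (139 days after the deed), so its recording date stands; E is treated as recorded 8 March 2025, the work-commencement date.
By effective date: A (1 September 2024), E (8 March 2025), C (23 March 2025), D (18 January 2026), B (24 February 2027).
D is already junior to A, so the subordination agreement changes nothing.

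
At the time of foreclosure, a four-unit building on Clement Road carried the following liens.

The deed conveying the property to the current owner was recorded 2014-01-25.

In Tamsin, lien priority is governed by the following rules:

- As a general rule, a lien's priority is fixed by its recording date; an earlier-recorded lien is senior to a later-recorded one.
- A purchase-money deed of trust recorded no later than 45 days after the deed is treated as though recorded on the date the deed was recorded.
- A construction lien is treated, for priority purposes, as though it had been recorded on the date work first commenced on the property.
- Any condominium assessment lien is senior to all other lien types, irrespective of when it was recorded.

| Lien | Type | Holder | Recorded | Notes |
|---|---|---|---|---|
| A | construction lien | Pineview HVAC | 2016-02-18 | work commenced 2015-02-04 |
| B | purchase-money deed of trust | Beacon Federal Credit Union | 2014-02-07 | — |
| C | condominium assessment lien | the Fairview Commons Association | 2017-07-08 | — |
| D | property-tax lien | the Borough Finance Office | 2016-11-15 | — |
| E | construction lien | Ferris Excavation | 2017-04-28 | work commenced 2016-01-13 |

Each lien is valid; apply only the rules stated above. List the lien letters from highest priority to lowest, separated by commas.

C, B, A, E, D

Adjusting effective dates: A is treated as recorded 2015-02-04, the work-commencement date; B was recorded within the 45-day window, so its effective date is the deed date 2014-01-25; E's effective date is 2016-01-13, when work began.
As a condominium assessment lien, C is senior to every other lien.
The other liens, earliest effective date first: B (2014-01-25), A (2015-02-04), E (2016-01-13), D (2016-11-15).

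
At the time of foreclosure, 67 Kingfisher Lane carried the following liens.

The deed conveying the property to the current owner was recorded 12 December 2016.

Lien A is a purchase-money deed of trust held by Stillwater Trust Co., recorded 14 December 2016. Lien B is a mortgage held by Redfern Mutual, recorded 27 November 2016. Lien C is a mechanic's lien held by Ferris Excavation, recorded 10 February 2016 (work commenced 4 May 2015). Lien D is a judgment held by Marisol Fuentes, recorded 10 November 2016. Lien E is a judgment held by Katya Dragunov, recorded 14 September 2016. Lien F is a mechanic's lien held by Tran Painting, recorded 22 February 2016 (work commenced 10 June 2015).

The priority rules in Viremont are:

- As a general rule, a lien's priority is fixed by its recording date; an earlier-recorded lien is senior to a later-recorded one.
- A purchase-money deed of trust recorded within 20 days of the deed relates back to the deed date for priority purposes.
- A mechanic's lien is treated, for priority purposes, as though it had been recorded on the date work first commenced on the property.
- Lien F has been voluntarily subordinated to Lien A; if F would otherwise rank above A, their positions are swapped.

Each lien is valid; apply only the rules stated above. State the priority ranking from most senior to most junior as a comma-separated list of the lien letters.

C, A, E, D, B, F

Effective dates after the stated exceptions: A relates back to the deed date 12 December 2016; C relates back to 4 May 2015 (work commenced); F relates back to 10 June 2015 (work commenced).
By effective date: C (4 May 2015), F (10 June 2015), E (14 September 2016), D (10 November 2016), B (27 November 2016), A (12 December 2016).
Because F would otherwise rank above A, the subordination swaps them.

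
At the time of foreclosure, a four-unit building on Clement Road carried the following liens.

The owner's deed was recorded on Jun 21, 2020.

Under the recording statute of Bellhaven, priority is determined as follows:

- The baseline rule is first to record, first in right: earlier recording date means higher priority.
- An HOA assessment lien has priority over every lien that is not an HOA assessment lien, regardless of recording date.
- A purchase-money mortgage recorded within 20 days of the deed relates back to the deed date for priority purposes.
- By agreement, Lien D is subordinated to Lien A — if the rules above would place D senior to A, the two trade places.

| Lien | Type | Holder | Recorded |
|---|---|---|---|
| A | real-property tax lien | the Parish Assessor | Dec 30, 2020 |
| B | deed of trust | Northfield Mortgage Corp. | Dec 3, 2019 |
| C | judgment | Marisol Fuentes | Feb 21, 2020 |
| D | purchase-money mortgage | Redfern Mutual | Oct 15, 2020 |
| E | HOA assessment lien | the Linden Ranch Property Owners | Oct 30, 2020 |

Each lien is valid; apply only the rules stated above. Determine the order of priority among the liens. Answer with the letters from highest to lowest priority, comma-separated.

E, B, C, A, D

First, effective dates: D was recorded 116 days after the deed, outside the 20-day window, so it keeps its recording date.
E is an HOA assessment lien, so it outranks all other liens regardless of date.
Remaining liens by effective date: B (Dec 3, 2019), C (Feb 21, 2020), D (Oct 15, 2020), A (Dec 30, 2020).
The subordination applies — D was senior to A — so D and A swap.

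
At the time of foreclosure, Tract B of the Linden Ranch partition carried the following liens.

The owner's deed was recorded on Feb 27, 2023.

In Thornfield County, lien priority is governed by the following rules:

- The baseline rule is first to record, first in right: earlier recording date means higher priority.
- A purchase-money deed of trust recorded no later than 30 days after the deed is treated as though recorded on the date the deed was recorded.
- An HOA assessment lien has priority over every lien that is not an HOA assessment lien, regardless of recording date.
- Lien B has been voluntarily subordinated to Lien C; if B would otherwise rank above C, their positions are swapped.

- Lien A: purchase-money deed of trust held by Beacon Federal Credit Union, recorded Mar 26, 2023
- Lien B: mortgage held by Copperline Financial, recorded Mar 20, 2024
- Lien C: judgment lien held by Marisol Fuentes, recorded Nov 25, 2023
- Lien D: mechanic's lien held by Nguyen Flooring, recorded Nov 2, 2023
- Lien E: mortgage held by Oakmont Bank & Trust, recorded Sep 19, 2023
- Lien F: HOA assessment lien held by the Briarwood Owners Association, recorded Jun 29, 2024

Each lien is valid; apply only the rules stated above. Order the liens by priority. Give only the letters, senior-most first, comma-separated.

F, A, E, D, C, B

Adjusting effective dates: A relates back to the deed date Feb 27, 2023.
F is an HOA assessment lien, so it outranks all other liens regardless of date.
Remaining liens by effective date: A (Feb 27, 2023), E (Sep 19, 2023), D (Nov 2, 2023), C (Nov 25, 2023), B (Mar 20, 2024).
B is already junior to C, so the subordination agreement changes nothing.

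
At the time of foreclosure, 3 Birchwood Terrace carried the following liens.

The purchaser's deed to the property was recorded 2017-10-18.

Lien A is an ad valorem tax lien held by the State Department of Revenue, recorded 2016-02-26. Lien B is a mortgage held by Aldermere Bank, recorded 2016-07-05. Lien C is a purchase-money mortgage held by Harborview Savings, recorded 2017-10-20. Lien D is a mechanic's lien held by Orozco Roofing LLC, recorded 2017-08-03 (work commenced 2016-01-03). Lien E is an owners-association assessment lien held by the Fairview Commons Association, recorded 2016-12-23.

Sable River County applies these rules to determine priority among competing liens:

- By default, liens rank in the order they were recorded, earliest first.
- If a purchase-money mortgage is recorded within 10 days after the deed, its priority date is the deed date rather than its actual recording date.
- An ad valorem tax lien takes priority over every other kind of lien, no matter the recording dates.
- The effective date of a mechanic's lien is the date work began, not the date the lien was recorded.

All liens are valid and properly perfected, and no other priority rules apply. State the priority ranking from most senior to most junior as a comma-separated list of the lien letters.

Adjusting effective dates: C relates back to the deed date 2017-10-18; D is treated as recorded 2016-01-03, the work-commencement date.
A is an ad valorem tax lien and takes priority over every other lien.
Remaining liens by effective date: D (2016-01-03), B (2016-07-05), E (2016-12-23), C (2017-10-18).

A, D, B, E, C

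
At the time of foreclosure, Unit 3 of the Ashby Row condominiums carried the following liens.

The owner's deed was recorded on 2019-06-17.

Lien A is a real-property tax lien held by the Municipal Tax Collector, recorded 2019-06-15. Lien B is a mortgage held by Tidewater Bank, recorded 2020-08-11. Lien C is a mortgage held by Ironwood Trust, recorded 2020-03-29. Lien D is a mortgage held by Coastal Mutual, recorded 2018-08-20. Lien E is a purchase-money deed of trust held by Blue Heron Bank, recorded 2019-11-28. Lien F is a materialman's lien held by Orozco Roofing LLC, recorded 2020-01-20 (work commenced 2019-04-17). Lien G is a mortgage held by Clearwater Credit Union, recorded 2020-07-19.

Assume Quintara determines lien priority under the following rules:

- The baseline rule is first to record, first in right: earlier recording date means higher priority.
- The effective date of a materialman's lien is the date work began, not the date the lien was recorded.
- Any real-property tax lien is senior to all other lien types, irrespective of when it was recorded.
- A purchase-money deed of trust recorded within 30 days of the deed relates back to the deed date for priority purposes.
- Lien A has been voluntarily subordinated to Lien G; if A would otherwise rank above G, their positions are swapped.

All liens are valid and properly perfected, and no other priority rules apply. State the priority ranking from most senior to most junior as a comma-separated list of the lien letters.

G, D, F, E, C, A, B

Effective dates: E was recorded 164 days after the deed — beyond 30 days — so no relation-back applies; F relates back to 2019-04-17 (work commenced).
A is a real-property tax lien and takes priority over every other lien.
Ordering the rest by effective date: D (2018-08-20), F (2019-04-17), E (2019-11-28), C (2020-03-29), G (2020-07-19), B (2020-08-11).
A would otherwise be senior to G, so under the subordination agreement A and G exchange positions.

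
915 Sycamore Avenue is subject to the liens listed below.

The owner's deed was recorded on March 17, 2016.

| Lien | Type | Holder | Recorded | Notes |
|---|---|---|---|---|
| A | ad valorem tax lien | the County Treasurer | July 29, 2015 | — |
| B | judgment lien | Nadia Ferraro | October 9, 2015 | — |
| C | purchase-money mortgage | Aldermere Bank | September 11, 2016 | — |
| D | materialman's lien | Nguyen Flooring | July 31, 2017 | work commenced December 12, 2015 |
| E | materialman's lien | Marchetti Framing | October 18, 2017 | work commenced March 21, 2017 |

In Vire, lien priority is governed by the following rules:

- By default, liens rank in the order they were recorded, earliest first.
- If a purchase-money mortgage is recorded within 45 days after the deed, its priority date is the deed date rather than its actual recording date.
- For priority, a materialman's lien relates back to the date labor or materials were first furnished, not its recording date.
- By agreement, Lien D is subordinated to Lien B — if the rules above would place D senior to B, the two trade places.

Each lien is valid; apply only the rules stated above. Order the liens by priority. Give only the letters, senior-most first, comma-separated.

A, B, D, C, E

First, effective dates: C missed the 45-day window (178 days after the deed), so its recording date stands; D's effective date is December 12, 2015, when work began; E is treated as recorded March 21, 2017, the work-commencement date.
Ordering by effective date: A (July 29, 2015), B (October 9, 2015), D (December 12, 2015), C (September 11, 2016), E (March 21, 2017).
D already ranks below B; the subordination has no effect.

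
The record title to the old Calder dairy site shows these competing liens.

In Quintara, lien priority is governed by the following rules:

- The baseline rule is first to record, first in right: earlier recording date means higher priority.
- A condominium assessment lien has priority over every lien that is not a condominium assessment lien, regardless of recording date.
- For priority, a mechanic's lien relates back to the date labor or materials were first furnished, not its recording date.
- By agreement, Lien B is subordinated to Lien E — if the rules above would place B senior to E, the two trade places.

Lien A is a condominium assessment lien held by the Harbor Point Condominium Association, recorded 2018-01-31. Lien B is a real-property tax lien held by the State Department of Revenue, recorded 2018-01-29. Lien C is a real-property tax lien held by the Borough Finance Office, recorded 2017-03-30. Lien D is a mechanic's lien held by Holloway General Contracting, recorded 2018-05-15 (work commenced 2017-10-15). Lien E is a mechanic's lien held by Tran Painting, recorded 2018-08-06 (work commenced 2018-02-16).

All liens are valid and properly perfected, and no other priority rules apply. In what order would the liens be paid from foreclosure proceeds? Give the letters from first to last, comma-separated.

Effective dates: D relates back to 2017-10-15 (work commenced); E is treated as recorded 2018-02-16, the work-commencement date.
As a condominium assessment lien, A is senior to every other lien.
The other liens, earliest effective date first: C (2017-03-30), D (2017-10-15), B (2018-01-29), E (2018-02-16).
The subordination applies — B was senior to E — so B and E swap.

A, C, D, E, B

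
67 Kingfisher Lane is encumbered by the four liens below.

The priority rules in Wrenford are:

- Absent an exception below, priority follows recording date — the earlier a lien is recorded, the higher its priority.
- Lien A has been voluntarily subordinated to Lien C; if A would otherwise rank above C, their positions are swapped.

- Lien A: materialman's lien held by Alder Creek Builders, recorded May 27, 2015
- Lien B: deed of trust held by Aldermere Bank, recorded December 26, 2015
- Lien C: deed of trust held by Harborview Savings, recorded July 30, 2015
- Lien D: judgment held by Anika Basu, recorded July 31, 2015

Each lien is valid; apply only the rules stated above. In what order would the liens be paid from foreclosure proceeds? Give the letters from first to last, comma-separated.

By effective date, earliest first: A (May 27, 2015), C (July 30, 2015), D (July 31, 2015), B (December 26, 2015).
A would otherwise be senior to C, so under the subordination agreement A and C exchange positions.

C, A, D, B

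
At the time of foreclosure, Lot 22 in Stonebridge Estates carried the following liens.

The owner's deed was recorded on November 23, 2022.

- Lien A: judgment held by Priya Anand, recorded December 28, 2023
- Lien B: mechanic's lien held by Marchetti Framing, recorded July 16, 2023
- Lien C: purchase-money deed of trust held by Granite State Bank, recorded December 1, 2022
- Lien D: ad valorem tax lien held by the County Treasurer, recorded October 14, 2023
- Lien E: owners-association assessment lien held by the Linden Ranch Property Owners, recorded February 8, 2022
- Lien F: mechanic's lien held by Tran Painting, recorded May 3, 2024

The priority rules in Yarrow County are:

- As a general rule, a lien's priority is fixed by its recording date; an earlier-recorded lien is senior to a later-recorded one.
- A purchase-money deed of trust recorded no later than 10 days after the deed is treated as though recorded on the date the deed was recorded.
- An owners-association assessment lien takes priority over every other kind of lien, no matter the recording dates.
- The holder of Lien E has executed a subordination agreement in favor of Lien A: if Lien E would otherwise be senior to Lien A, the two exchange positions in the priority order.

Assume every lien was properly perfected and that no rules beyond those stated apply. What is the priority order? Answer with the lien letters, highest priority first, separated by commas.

A, C, B, D, E, F

First, effective dates: C relates back to the deed date November 23, 2022.
E, as an owners-association assessment lien, has superpriority and ranks first.
Among the remaining liens, by effective date: C (November 23, 2022), B (July 16, 2023), D (October 14, 2023), A (December 28, 2023), F (May 3, 2024).
E would otherwise be senior to A, so under the subordination agreement E and A exchange positions.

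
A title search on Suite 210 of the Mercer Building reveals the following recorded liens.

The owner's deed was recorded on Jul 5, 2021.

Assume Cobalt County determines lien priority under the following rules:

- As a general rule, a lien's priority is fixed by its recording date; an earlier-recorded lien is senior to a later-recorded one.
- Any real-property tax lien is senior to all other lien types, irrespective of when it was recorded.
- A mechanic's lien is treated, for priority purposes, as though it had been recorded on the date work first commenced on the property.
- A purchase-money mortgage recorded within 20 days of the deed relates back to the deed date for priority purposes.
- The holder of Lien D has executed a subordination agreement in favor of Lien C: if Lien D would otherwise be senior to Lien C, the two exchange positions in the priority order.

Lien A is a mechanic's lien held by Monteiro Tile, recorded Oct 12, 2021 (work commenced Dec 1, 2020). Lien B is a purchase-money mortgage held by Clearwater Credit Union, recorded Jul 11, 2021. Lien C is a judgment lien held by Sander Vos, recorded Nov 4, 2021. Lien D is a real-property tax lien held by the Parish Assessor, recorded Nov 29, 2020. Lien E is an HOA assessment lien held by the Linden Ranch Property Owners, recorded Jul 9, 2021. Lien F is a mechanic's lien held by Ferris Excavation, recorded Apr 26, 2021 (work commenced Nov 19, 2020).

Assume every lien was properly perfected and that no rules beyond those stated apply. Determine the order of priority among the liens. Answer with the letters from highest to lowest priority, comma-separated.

Effective dates after the stated exceptions: A is treated as recorded Dec 1, 2020, the work-commencement date; B's effective date is the deed date, Jul 5, 2021; F is treated as recorded Nov 19, 2020, the work-commencement date.
As a real-property tax lien, D is senior to every other lien.
Remaining liens by effective date: F (Nov 19, 2020), A (Dec 1, 2020), B (Jul 5, 2021), E (Jul 9, 2021), C (Nov 4, 2021).
D is senior to C before the subordination, so the two trade places.

C, F, A, B, E, D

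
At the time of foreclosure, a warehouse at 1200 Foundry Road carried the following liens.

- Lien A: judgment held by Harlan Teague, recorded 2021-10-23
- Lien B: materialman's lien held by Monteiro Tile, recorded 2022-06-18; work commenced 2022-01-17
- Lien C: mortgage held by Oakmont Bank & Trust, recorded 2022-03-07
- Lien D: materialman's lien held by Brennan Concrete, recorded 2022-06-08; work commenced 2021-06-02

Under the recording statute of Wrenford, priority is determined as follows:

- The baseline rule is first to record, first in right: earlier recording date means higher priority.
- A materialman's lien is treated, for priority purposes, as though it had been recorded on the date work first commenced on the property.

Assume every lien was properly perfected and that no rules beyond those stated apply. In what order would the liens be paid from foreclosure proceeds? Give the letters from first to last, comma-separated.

D, A, B, C

Effective dates: B relates back to 2022-01-17 (work commenced); D is treated as recorded 2021-06-02, the work-commencement date.
Sorted by effective date: D (2021-06-02), A (2021-10-23), B (2022-01-17), C (2022-03-07).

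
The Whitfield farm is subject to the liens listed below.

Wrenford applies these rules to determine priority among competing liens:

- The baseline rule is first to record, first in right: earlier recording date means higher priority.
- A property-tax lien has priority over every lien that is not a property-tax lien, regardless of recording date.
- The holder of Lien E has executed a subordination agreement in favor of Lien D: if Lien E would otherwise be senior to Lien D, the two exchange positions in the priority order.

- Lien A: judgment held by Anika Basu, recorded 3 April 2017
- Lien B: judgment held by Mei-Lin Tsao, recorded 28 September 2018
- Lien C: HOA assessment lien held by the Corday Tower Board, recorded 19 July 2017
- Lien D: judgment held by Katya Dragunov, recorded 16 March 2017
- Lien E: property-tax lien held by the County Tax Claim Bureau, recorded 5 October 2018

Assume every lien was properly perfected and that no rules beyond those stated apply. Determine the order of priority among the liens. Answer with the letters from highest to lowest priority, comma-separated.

E is a property-tax lien, so it outranks all other liens regardless of date.
Remaining liens by effective date: D (16 March 2017), A (3 April 2017), C (19 July 2017), B (28 September 2018).
E would otherwise be senior to D, so under the subordination agreement E and D exchange positions.

D, E, A, C, B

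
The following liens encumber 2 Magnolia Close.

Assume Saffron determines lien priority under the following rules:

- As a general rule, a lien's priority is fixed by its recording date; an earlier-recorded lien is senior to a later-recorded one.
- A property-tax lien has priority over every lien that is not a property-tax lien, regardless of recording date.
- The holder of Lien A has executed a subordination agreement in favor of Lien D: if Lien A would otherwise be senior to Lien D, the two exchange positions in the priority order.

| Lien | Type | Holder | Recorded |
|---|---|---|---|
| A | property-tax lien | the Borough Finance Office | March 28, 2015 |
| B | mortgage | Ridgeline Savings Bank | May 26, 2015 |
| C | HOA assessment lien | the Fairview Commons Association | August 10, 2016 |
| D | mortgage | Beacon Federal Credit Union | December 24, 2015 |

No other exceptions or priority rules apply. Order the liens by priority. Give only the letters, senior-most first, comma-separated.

D, B, A, C

A is a property-tax lien, so it outranks all other liens regardless of date.
Ordering the rest by effective date: B (May 26, 2015), D (December 24, 2015), C (August 10, 2016).
A is senior to D before the subordination, so the two trade places.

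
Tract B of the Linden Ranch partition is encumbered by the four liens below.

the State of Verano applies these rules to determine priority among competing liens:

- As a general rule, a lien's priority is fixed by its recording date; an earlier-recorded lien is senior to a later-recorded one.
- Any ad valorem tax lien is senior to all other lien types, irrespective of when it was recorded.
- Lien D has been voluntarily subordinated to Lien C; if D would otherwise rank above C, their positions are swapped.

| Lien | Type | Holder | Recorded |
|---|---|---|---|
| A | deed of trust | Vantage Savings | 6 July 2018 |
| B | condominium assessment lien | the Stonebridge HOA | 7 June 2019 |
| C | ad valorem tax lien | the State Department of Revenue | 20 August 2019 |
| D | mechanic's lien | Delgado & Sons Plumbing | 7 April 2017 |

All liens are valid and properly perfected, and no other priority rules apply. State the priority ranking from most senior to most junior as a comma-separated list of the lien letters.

C, as an ad valorem tax lien, has superpriority and ranks first.
Among the remaining liens, by effective date: D (7 April 2017), A (6 July 2018), B (7 June 2019).
D already ranks below C; the subordination has no effect.

C, D, A, B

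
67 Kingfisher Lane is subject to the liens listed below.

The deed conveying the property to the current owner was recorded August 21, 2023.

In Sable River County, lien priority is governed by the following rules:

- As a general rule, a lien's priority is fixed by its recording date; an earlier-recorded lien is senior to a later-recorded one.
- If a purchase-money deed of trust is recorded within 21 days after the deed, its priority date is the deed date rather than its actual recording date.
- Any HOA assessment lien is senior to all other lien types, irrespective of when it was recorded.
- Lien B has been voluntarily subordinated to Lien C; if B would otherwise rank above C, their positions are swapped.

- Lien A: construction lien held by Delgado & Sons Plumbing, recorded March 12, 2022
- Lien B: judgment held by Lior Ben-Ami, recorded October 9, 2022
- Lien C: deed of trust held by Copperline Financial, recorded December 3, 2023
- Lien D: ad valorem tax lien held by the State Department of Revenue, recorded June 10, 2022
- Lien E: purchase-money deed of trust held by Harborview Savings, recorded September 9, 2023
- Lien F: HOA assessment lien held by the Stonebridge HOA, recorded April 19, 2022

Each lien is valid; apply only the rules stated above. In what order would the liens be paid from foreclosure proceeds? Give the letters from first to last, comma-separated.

Effective dates: E relates back to the deed date August 21, 2023.
F, as an HOA assessment lien, has superpriority and ranks first.
Remaining liens by effective date: A (March 12, 2022), D (June 10, 2022), B (October 9, 2022), E (August 21, 2023), C (December 3, 2023).
B is senior to C before the subordination, so the two trade places.

F, A, D, C, E, B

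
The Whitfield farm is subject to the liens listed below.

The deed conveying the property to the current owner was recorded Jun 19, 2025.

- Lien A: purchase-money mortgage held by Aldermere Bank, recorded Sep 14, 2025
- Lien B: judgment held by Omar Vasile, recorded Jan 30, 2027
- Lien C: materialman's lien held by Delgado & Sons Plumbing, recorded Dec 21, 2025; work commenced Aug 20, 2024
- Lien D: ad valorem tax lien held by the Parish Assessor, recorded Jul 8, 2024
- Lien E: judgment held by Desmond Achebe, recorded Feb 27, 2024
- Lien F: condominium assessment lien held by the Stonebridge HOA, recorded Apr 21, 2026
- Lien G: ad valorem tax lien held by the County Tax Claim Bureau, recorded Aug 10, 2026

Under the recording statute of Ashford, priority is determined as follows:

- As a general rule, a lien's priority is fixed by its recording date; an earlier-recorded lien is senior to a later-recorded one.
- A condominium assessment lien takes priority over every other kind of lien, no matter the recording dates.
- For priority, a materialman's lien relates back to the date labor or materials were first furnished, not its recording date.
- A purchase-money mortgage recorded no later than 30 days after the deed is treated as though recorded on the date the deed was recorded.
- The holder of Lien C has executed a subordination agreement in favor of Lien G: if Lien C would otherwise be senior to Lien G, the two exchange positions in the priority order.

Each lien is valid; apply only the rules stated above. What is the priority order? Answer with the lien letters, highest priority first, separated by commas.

F, E, D, G, A, C, B

Effective dates: A missed the 30-day window (87 days after the deed), so its recording date stands; C is treated as recorded Aug 20, 2024, the work-commencement date.
F is a condominium assessment lien, so it outranks all other liens regardless of date.
Among the remaining liens, by effective date: E (Feb 27, 2024), D (Jul 8, 2024), C (Aug 20, 2024), A (Sep 14, 2025), G (Aug 10, 2026), B (Jan 30, 2027).
C is senior to G before the subordination, so the two trade places.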